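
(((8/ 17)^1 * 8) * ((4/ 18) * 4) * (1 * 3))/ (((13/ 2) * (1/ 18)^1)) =6144/ 221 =27.80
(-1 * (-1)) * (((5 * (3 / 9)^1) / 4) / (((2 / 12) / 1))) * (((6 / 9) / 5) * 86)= 86 / 3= 28.67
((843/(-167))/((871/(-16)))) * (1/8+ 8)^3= 17808375/358048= 49.74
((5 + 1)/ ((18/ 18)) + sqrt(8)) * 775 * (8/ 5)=2480 * sqrt(2) + 7440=10947.25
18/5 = 3.60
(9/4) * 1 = 9/4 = 2.25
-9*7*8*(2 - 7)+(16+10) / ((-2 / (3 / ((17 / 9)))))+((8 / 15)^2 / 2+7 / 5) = 9565924 / 3825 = 2500.90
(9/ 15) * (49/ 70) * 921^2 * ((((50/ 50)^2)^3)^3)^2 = 17813061/ 50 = 356261.22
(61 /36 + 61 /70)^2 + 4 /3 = 7.92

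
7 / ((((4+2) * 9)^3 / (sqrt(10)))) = 7 * sqrt(10) / 157464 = 0.00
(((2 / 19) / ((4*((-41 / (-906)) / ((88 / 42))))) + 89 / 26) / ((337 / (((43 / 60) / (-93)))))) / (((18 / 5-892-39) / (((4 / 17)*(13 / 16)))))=0.00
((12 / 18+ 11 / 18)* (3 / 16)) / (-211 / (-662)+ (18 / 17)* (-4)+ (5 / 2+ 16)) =0.02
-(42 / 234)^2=-49 / 1521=-0.03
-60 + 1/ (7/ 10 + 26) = -16010/ 267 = -59.96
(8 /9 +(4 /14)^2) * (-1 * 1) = -428 /441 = -0.97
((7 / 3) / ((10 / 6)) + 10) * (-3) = -171 / 5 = -34.20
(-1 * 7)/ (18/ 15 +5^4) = -35/ 3131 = -0.01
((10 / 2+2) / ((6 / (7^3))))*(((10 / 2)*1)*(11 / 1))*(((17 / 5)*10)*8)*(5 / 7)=12828200 / 3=4276066.67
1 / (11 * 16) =1 / 176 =0.01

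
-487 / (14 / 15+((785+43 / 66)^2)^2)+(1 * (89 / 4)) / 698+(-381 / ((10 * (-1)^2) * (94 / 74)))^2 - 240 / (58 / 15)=135375781638700709905258024684619 / 161627290474404318345521599400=837.58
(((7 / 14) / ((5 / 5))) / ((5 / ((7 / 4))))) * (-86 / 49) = -43 / 140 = -0.31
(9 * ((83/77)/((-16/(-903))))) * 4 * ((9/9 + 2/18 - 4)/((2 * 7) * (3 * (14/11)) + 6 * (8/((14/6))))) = -324779/3800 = -85.47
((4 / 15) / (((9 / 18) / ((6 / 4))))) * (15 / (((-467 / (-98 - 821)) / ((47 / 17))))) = 65.29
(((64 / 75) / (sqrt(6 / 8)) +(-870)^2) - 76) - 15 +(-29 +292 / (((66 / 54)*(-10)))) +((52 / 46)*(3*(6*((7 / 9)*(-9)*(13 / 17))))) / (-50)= 128*sqrt(3) / 225 +81370434864 / 107525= 756759.27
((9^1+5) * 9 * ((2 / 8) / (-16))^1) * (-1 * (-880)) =-3465 / 2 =-1732.50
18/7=2.57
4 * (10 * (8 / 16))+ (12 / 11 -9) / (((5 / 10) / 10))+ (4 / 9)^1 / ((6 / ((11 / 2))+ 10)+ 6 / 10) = -8793820 / 63657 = -138.14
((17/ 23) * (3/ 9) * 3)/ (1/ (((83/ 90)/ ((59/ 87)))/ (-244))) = -40919/ 9933240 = -0.00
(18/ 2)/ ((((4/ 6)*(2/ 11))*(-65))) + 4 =743/ 260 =2.86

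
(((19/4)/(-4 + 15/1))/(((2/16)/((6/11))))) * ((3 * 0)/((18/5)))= 0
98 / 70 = 7 / 5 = 1.40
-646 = -646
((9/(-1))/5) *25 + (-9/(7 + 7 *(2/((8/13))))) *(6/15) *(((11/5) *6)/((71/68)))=-578133/12425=-46.53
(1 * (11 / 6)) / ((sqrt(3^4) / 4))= 22 / 27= 0.81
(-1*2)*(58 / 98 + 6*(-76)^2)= -3396346 / 49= -69313.18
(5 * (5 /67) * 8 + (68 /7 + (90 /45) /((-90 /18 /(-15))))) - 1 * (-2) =9708 /469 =20.70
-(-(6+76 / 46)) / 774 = 88 / 8901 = 0.01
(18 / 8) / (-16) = -9 / 64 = -0.14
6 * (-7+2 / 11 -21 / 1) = -1836 / 11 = -166.91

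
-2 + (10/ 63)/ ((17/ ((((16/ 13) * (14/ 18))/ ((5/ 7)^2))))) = -177442/ 89505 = -1.98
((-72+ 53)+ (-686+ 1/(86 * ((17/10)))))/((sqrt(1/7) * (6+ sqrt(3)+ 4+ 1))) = -2834425 * sqrt(7)/43129+ 257675 * sqrt(21)/43129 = -146.50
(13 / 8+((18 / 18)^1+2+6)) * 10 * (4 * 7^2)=20825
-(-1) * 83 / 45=83 / 45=1.84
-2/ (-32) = 1/ 16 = 0.06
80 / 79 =1.01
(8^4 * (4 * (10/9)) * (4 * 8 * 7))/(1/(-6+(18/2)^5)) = 722295848960/3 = 240765282986.67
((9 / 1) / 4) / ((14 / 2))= 9 / 28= 0.32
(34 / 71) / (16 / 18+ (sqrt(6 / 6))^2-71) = -153 / 22081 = -0.01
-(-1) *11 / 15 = 11 / 15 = 0.73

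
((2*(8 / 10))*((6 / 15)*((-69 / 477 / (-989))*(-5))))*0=0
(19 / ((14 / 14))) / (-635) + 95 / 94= 58539 / 59690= 0.98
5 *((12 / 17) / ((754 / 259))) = 7770 / 6409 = 1.21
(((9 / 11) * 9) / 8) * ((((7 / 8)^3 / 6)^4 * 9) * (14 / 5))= 0.00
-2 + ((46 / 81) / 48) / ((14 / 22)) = -26963 / 13608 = -1.98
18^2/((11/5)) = 1620/11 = 147.27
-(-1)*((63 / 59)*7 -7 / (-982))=433475 / 57938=7.48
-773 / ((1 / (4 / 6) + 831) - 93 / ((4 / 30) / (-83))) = -773 / 58725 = -0.01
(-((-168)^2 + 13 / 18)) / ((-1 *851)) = 508045 / 15318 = 33.17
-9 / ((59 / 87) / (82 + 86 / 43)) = -65772 / 59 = -1114.78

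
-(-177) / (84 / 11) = 649 / 28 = 23.18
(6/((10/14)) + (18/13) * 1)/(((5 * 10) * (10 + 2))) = 53/3250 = 0.02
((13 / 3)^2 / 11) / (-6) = -169 / 594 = -0.28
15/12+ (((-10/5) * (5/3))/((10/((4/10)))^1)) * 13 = -29/60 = -0.48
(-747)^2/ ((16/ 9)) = 5022081/ 16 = 313880.06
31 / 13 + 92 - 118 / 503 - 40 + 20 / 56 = 4989913 / 91546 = 54.51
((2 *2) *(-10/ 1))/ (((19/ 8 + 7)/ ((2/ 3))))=-128/ 45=-2.84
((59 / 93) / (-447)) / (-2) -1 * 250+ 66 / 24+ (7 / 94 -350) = -4667129053 / 7815348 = -597.17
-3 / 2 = -1.50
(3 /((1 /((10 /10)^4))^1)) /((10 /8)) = 12 /5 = 2.40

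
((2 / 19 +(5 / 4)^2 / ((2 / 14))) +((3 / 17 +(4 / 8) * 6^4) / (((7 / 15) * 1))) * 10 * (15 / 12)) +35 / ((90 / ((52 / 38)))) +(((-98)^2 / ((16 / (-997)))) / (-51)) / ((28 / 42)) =11387265629 / 325584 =34974.89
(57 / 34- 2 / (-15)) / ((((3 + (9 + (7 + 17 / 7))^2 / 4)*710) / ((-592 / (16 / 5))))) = -23569 / 4393395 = -0.01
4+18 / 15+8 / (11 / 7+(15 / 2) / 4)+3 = 10153 / 965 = 10.52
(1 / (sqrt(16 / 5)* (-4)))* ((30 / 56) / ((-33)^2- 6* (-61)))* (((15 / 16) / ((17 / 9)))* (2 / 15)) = -9* sqrt(5) / 5910016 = -0.00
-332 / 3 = -110.67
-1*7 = -7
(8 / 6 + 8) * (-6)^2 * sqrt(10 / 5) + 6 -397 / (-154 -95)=1891 / 249 + 336 * sqrt(2)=482.77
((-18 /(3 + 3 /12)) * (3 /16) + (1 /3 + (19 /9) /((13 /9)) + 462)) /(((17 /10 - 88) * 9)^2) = 1804750 /2352725271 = 0.00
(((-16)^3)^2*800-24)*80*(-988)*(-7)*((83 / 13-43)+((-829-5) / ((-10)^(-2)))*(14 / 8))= -1084096378326784578560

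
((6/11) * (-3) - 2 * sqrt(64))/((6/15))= -485/11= -44.09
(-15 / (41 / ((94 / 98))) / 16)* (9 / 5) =-1269 / 32144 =-0.04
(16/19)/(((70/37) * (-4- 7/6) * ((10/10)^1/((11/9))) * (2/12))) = -13024/20615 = -0.63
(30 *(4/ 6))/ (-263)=-20/ 263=-0.08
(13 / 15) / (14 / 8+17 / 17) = 52 / 165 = 0.32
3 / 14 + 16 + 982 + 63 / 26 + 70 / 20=182753 / 182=1004.14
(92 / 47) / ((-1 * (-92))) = 1 / 47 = 0.02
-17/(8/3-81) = 51/235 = 0.22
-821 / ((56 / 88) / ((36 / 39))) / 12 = -9031 / 91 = -99.24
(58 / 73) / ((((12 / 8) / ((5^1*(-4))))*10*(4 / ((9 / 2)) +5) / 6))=-4176 / 3869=-1.08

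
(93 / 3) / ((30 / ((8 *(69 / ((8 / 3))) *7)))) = 14973 / 10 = 1497.30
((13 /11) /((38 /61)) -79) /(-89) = 32229 /37202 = 0.87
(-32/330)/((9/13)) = -208/1485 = -0.14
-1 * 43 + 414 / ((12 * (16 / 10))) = -343 / 16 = -21.44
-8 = -8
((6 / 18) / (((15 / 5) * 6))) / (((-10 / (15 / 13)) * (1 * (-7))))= 1 / 3276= 0.00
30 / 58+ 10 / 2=5.52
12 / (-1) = -12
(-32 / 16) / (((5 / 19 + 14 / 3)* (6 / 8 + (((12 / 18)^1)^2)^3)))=-332424 / 686483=-0.48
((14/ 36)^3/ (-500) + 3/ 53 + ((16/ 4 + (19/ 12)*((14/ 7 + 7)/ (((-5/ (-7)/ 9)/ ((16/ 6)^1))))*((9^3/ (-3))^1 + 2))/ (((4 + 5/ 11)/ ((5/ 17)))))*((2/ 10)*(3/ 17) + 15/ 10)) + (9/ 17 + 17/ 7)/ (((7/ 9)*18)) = -25598397172756019/ 2188554228000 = -11696.49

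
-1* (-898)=898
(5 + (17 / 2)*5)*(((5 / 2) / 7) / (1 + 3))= 475 / 112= 4.24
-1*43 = -43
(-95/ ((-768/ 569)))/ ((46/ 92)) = 54055/ 384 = 140.77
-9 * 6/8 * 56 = -378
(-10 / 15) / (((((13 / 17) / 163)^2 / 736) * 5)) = -11302665152 / 2535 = -4458645.03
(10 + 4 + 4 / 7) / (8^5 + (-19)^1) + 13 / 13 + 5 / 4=2063595 / 916972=2.25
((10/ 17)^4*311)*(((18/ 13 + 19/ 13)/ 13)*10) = 1150700000/ 14115049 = 81.52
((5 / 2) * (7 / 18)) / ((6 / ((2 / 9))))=35 / 972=0.04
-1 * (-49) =49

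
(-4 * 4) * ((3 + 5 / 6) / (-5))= 184 / 15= 12.27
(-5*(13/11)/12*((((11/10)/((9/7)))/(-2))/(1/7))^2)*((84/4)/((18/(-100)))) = 12017005/23328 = 515.13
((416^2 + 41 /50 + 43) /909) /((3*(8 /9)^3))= 233684757 /2585600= 90.38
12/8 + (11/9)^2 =485/162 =2.99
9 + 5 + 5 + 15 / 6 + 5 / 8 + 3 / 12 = 179 / 8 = 22.38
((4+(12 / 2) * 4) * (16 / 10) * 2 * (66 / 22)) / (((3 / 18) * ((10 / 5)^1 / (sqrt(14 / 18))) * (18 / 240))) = 3584 * sqrt(7) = 9482.37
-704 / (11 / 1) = -64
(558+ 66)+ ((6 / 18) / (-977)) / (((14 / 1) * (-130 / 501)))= 1109559527 / 1778140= 624.00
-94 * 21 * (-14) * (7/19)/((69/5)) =322420/437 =737.80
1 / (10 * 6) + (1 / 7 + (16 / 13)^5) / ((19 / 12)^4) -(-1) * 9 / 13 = 24002363783551 / 20322655522260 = 1.18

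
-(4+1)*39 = -195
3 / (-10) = -3 / 10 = -0.30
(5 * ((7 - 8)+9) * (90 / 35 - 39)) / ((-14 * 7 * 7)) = 5100 / 2401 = 2.12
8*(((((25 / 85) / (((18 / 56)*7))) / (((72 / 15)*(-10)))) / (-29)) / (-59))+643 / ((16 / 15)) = 7574690945 / 12565584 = 602.81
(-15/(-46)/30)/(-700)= -1/64400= -0.00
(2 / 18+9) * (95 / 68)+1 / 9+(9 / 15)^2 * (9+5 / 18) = 61888 / 3825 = 16.18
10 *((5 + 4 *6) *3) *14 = 12180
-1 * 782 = -782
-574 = -574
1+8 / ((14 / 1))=11 / 7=1.57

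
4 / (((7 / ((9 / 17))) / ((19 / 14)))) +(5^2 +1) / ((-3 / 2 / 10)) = -432134 / 2499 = -172.92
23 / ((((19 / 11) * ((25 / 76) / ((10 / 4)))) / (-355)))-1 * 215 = -36141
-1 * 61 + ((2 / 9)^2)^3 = -61.00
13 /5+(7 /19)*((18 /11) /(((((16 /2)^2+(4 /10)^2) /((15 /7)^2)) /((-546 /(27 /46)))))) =-37.54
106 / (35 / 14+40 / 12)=636 / 35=18.17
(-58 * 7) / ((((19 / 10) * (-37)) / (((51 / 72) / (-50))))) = -3451 / 42180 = -0.08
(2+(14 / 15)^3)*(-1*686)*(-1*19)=123744796 / 3375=36665.12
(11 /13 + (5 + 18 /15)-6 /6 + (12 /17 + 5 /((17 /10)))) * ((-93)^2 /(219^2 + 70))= 92639439 /53074255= 1.75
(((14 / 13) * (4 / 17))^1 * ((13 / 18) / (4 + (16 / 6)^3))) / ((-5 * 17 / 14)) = -294 / 223975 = -0.00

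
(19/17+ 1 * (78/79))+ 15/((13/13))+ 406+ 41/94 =53468683/126242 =423.54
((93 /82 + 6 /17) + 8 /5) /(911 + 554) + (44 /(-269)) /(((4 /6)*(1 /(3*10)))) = -20212090927 /2746772450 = -7.36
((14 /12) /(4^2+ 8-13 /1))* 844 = 2954 /33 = 89.52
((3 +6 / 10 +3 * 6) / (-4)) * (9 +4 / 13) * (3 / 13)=-9801 / 845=-11.60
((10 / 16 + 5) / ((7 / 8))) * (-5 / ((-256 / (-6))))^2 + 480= 55060365 / 114688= 480.09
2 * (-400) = -800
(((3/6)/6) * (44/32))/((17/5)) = 55/1632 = 0.03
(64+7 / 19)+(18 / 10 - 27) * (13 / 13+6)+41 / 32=-336681 / 3040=-110.75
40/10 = 4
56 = 56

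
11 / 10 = 1.10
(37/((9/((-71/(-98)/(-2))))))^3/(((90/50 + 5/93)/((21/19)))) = -2810036211865/1426973998464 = -1.97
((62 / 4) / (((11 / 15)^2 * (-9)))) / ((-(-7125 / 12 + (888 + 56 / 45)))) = 69750 / 6435869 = 0.01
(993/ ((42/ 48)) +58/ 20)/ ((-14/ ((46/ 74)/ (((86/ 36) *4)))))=-16486101/ 3118360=-5.29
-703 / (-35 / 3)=2109 / 35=60.26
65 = 65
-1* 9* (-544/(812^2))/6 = 51/41209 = 0.00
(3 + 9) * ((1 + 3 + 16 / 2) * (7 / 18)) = 56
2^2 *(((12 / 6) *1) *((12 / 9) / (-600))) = -4 / 225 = -0.02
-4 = -4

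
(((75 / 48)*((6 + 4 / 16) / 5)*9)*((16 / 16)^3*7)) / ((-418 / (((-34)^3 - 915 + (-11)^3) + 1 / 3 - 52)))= 327613125 / 26752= 12246.30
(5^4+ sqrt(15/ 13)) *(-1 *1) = -625 - sqrt(195)/ 13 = -626.07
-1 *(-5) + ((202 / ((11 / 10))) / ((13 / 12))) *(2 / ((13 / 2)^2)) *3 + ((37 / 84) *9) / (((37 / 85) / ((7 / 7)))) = 25835245 / 676676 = 38.18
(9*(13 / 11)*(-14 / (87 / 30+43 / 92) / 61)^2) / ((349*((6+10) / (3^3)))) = 8188443900 / 34275248933519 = 0.00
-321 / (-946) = 321 / 946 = 0.34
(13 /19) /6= 0.11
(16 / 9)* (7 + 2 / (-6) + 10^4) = 480320 / 27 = 17789.63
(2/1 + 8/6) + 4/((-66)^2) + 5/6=9077/2178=4.17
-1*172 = -172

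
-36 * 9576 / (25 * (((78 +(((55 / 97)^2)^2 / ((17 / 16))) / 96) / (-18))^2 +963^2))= -9107640214156930069867977216 / 612520466636084791864877094625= -0.01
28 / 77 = 4 / 11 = 0.36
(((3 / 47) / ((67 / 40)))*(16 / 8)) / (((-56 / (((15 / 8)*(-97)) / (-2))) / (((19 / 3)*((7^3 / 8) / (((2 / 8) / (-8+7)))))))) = 6773025 / 50384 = 134.43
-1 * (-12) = 12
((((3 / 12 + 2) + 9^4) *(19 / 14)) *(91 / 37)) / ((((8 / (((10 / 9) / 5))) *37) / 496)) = 22335469 / 2738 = 8157.59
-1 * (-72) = 72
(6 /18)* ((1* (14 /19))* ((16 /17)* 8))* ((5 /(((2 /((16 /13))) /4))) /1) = 286720 /12597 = 22.76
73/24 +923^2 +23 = 20446921/24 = 851955.04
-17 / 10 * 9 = -153 / 10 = -15.30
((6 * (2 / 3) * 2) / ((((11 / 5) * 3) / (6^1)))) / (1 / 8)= 640 / 11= 58.18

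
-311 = -311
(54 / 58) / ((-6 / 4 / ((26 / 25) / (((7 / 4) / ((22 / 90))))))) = -2288 / 25375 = -0.09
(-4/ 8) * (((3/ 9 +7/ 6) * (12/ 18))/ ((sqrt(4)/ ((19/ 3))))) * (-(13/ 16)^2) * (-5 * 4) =-16055/ 768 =-20.90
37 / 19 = 1.95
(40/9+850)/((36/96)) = 61520/27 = 2278.52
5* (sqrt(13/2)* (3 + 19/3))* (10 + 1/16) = 5635* sqrt(26)/24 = 1197.21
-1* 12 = -12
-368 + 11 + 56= -301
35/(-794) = -35/794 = -0.04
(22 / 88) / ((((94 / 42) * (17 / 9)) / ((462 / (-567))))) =-77 / 1598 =-0.05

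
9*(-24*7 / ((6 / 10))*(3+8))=-27720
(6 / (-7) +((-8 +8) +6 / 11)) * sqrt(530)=-24 * sqrt(530) / 77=-7.18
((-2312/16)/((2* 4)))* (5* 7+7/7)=-2601/4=-650.25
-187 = -187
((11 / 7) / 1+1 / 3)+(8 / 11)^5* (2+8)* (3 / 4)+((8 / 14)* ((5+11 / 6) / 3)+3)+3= 108892460 / 10146213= 10.73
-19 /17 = -1.12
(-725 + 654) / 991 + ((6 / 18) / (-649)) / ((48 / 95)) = -6729521 / 92614896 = -0.07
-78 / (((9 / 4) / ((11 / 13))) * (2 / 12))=-176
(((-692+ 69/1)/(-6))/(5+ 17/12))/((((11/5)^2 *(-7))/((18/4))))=-20025/9317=-2.15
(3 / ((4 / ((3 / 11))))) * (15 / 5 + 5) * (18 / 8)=81 / 22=3.68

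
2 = 2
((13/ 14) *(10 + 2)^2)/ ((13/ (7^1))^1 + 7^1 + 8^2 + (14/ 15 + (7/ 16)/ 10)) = 1.81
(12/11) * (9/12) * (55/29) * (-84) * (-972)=3674160/29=126695.17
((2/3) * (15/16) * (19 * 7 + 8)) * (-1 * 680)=-59925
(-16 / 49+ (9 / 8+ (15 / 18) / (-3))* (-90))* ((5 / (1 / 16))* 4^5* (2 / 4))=-153692160 / 49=-3136574.69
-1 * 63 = -63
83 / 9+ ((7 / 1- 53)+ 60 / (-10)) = -385 / 9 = -42.78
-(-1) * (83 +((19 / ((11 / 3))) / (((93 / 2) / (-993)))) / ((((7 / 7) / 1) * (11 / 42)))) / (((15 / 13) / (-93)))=3311087 / 121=27364.36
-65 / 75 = -13 / 15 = -0.87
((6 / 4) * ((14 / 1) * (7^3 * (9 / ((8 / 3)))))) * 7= 1361367 / 8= 170170.88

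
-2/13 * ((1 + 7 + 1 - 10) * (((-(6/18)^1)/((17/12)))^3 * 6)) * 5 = -0.06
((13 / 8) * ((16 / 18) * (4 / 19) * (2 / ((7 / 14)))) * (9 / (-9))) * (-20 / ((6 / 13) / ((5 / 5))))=27040 / 513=52.71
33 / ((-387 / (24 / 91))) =-88 / 3913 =-0.02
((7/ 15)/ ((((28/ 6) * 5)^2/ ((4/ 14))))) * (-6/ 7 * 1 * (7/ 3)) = -3/ 6125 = -0.00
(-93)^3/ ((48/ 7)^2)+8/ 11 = -17105.82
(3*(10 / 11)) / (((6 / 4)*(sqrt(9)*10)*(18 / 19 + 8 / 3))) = 19 / 1133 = 0.02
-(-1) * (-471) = -471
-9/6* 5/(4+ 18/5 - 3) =-75/46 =-1.63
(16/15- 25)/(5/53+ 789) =-19027/627330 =-0.03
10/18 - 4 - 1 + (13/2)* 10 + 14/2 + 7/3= 629/9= 69.89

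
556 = 556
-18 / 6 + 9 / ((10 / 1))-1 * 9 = -111 / 10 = -11.10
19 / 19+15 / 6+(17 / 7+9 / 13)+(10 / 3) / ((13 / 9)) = 125 / 14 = 8.93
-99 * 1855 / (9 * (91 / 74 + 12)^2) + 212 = 8313792 / 87131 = 95.42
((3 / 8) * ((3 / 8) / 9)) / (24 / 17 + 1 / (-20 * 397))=33745 / 3048688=0.01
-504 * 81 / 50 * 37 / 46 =-377622 / 575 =-656.73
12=12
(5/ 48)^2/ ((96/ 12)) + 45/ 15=55321/ 18432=3.00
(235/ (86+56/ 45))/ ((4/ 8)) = 10575/ 1963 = 5.39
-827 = -827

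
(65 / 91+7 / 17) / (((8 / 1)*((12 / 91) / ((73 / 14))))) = 63583 / 11424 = 5.57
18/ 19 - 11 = -191/ 19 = -10.05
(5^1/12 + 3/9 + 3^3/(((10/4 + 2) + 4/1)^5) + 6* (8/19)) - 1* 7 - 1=-509662999/107909132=-4.72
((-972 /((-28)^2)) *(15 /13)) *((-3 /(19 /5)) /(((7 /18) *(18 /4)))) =0.65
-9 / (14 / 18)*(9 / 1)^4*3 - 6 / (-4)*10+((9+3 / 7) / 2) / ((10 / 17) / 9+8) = -1967259963 / 8638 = -227744.84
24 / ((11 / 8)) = 17.45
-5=-5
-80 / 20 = -4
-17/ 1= -17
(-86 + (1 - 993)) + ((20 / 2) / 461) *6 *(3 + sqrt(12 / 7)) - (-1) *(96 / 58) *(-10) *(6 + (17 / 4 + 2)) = -17117242 / 13369 + 120 *sqrt(21) / 3227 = -1280.20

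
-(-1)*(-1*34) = -34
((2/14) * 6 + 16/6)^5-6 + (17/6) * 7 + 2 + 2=561.16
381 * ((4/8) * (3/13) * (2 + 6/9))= 1524/13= 117.23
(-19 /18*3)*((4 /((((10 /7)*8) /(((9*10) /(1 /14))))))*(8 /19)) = -588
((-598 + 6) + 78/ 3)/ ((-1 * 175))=566/ 175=3.23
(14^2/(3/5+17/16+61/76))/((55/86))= 5124224/41217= 124.32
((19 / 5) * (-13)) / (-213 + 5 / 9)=2223 / 9560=0.23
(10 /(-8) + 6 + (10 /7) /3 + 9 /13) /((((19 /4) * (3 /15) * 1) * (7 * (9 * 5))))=6463 /326781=0.02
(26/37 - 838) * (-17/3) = 526660/111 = 4744.68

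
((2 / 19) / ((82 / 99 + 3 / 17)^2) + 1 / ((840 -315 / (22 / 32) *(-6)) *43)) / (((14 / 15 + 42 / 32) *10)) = 874335534859 / 188309076726085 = 0.00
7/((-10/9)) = -63/10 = -6.30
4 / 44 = 1 / 11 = 0.09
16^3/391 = 4096/391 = 10.48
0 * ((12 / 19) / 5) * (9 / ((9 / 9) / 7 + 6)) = 0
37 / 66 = 0.56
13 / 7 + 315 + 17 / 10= 22299 / 70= 318.56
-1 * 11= -11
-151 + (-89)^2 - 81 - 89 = 7600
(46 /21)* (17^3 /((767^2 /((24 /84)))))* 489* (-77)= -810428828 /4118023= -196.80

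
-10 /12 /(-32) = 5 /192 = 0.03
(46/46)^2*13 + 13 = 26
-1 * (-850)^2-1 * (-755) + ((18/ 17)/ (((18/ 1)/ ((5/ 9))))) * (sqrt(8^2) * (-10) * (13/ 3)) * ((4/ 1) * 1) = -721790.32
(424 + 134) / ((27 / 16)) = 992 / 3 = 330.67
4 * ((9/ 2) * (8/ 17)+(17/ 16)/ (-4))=2015/ 272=7.41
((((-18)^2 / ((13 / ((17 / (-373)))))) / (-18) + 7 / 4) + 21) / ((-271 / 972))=-81.82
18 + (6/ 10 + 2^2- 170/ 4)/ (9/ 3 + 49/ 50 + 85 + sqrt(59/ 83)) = 94750* sqrt(4897)/ 1642721383 + 28869223929/ 1642721383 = 17.58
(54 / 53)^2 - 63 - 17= -221804 / 2809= -78.96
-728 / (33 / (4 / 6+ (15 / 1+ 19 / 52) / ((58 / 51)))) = -897953 / 2871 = -312.77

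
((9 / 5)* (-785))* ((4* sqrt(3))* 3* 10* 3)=-508680* sqrt(3)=-881059.60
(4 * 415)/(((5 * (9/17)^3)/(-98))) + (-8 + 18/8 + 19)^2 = -2555542127/11664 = -219096.55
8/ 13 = 0.62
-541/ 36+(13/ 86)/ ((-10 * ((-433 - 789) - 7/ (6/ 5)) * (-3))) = -856892839/ 57020580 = -15.03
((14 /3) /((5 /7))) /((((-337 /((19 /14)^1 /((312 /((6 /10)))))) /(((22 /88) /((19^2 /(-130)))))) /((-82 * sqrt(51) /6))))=-287 * sqrt(51) /4610160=-0.00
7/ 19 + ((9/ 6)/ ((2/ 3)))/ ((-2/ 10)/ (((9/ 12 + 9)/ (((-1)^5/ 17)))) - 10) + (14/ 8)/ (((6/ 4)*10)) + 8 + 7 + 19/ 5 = 144042367/ 7557288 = 19.06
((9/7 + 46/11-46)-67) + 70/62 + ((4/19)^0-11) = -277855/2387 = -116.40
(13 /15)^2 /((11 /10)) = 338 /495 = 0.68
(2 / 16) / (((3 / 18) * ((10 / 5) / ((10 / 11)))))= 15 / 44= 0.34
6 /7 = 0.86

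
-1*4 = -4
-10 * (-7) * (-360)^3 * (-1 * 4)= 13063680000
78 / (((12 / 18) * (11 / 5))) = 585 / 11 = 53.18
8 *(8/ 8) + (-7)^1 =1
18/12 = 1.50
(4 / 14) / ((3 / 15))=10 / 7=1.43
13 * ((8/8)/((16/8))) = 13/2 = 6.50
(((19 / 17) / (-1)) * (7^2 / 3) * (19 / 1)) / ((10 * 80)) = -17689 / 40800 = -0.43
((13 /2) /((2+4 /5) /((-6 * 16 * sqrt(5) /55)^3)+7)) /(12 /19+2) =1913573376 * sqrt(5) /1802321220175+635990704128 /1802321220175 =0.36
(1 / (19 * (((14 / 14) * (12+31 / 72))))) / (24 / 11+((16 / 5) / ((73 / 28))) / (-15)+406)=433620 / 41794586311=0.00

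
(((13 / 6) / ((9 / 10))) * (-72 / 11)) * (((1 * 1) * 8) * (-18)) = 24960 / 11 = 2269.09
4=4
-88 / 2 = -44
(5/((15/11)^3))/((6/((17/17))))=1331/4050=0.33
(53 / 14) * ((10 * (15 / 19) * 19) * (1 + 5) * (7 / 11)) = 23850 / 11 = 2168.18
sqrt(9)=3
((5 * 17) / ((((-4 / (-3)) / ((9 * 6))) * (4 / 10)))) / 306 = 225 / 8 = 28.12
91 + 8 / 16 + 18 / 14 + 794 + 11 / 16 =99397 / 112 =887.47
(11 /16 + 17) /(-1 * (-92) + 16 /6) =849 /4544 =0.19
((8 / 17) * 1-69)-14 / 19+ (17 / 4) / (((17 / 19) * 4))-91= -822119 / 5168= -159.08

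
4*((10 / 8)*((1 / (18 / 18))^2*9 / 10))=9 / 2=4.50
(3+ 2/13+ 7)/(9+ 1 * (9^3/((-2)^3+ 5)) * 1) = -22/507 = -0.04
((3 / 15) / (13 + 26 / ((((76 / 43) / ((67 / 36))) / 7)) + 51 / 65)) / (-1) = -17784 / 18266843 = -0.00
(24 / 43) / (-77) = -24 / 3311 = -0.01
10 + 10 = 20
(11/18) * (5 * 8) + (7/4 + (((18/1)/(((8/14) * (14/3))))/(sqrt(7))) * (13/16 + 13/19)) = 30.01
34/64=17/32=0.53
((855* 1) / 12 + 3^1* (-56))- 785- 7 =-3555 / 4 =-888.75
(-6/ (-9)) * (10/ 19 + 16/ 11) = 276/ 209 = 1.32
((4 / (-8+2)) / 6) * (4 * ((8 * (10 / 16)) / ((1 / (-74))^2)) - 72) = -109448 / 9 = -12160.89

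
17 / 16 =1.06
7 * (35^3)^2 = 12867859375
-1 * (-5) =5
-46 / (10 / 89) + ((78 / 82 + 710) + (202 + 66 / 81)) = 2791666 / 5535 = 504.37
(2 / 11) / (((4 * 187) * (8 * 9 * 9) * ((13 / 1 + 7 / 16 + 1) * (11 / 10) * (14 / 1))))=5 / 2963616579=0.00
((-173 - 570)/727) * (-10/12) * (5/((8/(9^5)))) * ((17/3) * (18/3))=6215399325/5816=1068672.51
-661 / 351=-1.88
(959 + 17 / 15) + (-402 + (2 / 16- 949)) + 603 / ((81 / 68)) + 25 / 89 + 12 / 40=3718609 / 32040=116.06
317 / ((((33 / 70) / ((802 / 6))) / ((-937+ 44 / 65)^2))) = 732432031242422 / 9295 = 78798497175.09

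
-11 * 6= -66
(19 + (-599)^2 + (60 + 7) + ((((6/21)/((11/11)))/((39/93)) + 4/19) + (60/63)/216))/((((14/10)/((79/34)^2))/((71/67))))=13100939279497975/8932885416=1466596.59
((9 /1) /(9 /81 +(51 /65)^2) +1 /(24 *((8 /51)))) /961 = 11186089 /849800768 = 0.01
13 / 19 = 0.68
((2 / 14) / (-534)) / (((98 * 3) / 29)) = -29 / 1098972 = -0.00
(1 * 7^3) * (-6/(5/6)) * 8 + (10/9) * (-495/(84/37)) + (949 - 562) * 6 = -3712183/210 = -17677.06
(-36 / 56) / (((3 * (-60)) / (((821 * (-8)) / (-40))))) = 821 / 1400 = 0.59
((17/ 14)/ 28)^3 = 4913/ 60236288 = 0.00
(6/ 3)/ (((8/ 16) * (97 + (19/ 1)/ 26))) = 104/ 2541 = 0.04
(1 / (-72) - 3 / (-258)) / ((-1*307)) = 7 / 950472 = 0.00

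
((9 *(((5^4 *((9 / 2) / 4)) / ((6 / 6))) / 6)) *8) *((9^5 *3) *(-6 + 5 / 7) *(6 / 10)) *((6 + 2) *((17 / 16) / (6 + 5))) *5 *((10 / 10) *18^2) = -456914039214375 / 77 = -5933948561225.65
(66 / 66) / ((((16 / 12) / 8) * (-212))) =-3 / 106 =-0.03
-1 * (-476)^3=107850176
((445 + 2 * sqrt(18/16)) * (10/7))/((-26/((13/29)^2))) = -28925/5887-195 * sqrt(2)/11774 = -4.94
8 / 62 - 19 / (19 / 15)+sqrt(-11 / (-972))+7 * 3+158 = sqrt(33) / 54+5088 / 31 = 164.24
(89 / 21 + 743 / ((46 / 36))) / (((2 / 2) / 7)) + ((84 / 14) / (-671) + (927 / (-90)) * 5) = 374883517 / 92598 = 4048.51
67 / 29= 2.31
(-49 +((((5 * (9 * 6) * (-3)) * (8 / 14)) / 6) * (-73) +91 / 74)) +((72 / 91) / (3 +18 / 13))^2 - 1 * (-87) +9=7434635825 / 1308986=5679.69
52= 52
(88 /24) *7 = 77 /3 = 25.67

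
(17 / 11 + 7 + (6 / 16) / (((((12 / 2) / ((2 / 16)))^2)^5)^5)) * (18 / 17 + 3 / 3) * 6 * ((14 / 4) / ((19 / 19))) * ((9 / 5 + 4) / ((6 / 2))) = 410915508645662607970834075304055901143036122600944787803186062383087436005100375439850767 / 575270637375079788660562475345938981491515975611845683435367613949101999887356597895168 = 714.30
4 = 4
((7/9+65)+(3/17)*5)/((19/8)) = 81592/2907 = 28.07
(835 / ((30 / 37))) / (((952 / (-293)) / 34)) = -1810447 / 168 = -10776.47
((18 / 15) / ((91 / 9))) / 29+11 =145199 / 13195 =11.00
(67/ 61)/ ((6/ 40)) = 1340/ 183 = 7.32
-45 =-45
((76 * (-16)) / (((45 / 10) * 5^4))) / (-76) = 32 / 5625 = 0.01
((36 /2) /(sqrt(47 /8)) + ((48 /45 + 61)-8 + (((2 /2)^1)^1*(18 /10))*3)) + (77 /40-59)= 287 /120 + 36*sqrt(94) /47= 9.82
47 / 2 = 23.50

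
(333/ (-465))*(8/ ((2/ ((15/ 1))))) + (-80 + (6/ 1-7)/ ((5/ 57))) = -20827/ 155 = -134.37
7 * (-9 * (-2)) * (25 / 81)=350 / 9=38.89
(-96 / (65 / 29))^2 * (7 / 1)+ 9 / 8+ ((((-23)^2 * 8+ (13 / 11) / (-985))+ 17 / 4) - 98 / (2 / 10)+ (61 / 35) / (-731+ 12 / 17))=1624498221409893 / 97928030200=16588.69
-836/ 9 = -92.89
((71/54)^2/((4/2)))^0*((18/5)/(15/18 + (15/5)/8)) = 432/145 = 2.98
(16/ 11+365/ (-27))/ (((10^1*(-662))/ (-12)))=-3583/ 163845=-0.02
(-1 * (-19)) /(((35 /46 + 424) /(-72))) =-6992 /2171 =-3.22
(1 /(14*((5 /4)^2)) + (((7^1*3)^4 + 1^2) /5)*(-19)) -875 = -129483647 /175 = -739906.55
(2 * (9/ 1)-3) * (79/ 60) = 79/ 4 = 19.75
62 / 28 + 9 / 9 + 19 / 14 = 32 / 7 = 4.57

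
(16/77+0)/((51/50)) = 800/3927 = 0.20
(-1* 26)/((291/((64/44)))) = -416/3201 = -0.13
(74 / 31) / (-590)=-37 / 9145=-0.00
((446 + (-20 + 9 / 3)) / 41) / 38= 0.28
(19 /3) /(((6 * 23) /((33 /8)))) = 209 /1104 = 0.19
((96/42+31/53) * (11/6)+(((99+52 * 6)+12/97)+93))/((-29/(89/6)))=-3262970065/12523476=-260.55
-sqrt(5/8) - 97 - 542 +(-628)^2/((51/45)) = 5904897/17 - sqrt(10)/4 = 347346.09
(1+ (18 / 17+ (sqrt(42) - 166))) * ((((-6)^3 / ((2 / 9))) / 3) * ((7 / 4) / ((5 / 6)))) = 9481374 / 85 - 3402 * sqrt(42) / 5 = 107136.08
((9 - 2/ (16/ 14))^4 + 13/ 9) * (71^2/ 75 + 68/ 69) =188519.39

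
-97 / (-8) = 97 / 8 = 12.12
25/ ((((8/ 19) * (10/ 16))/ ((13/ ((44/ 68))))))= 20995/ 11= 1908.64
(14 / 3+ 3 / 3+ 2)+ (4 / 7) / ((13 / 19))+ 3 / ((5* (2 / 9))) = 30581 / 2730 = 11.20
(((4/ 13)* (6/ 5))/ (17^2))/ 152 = 0.00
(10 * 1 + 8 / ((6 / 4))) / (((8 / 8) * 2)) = 23 / 3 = 7.67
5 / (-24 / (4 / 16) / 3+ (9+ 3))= -1 / 4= -0.25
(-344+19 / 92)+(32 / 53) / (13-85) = -15087401 / 43884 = -343.80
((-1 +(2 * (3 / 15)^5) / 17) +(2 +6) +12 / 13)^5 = 31223.36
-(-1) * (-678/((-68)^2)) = -339/2312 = -0.15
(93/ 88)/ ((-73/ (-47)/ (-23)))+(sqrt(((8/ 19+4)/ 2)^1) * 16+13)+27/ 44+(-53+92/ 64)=-62603/ 1168+16 * sqrt(798)/ 19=-29.81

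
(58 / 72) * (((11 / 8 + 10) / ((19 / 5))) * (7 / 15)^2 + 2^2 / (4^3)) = 283417 / 492480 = 0.58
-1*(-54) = 54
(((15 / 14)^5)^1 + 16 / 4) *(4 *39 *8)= 113516169 / 16807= 6754.10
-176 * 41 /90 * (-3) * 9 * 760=1645248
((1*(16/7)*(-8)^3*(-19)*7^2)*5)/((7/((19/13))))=1137427.69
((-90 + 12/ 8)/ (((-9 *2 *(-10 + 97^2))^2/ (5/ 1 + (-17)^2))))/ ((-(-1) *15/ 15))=-0.00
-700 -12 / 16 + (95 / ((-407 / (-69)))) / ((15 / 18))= -1109357 / 1628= -681.42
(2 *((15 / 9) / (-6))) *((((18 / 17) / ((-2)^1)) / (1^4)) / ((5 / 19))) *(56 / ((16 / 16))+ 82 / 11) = 13262 / 187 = 70.92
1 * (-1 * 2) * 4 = -8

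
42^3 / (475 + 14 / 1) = 24696 / 163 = 151.51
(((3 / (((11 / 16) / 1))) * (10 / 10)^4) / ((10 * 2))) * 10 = 24 / 11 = 2.18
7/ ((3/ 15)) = 35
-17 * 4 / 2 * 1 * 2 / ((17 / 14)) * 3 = -168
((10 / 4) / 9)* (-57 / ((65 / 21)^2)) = -2793 / 1690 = -1.65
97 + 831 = 928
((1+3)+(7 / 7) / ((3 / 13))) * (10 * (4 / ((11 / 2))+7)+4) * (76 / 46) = 283100 / 253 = 1118.97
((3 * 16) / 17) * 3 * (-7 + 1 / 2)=-936 / 17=-55.06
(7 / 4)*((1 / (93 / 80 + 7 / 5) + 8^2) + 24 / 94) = 218001 / 1927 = 113.13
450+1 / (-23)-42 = 9383 / 23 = 407.96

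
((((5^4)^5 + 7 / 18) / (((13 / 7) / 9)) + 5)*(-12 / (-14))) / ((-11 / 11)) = -36048889160156787 / 91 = -396141639122602.05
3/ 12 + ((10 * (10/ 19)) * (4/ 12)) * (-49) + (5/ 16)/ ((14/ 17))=-1089563/ 12768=-85.34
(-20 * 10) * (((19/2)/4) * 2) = -950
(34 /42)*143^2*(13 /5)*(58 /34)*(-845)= -1302867137 /21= -62041292.24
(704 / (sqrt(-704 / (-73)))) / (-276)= -2*sqrt(803) / 69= -0.82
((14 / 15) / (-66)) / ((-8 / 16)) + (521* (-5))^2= 3359082389 / 495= 6786025.03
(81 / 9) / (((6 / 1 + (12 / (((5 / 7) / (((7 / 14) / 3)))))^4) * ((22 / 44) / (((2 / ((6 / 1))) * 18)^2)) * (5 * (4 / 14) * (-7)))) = -20250 / 21083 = -0.96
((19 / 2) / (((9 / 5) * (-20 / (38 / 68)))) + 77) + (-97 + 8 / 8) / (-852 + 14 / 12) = 961839223 / 12497040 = 76.97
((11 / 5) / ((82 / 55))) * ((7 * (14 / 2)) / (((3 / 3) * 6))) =5929 / 492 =12.05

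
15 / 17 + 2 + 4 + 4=185 / 17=10.88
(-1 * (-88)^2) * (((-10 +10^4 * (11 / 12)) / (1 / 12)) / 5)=-170182144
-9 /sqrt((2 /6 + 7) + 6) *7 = -63 *sqrt(30) /20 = -17.25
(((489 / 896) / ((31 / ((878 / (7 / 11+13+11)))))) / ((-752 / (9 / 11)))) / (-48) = 644013 / 45284212736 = 0.00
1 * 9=9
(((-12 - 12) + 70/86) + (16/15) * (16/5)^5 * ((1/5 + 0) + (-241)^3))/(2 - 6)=50490477667781827/40312500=1252476965.40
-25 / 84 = -0.30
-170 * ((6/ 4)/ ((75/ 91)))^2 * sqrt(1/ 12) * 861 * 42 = -848462979 * sqrt(3)/ 250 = -5878323.95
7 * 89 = 623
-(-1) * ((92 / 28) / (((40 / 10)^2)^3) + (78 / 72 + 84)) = 7318597 / 86016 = 85.08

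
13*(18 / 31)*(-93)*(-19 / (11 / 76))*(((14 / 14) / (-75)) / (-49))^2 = 112632 / 16506875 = 0.01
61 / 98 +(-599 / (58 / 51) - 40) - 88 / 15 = -12191138 / 21315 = -571.95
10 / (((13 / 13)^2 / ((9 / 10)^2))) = 81 / 10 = 8.10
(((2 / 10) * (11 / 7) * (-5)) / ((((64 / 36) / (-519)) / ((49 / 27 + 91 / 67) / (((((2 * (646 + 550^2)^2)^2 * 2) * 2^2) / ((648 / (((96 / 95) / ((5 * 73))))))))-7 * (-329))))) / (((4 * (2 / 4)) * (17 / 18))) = 162040728838073847936444484171947 / 289702426044038770001076224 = 559335.08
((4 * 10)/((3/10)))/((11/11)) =400/3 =133.33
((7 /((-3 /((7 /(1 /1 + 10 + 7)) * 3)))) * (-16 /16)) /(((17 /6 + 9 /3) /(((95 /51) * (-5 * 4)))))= -17.39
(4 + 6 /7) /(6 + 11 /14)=68 /95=0.72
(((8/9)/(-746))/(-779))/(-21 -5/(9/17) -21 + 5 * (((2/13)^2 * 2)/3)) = -676/22701128009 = -0.00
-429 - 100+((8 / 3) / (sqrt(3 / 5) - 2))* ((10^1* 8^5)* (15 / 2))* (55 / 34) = -1802392881 / 289 - 180224000* sqrt(15) / 289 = -8651894.23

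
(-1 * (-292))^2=85264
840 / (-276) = -70 / 23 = -3.04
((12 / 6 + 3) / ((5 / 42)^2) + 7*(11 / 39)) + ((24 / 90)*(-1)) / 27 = 373567 / 1053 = 354.76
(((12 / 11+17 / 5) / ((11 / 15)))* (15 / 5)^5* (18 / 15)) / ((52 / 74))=1537461 / 605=2541.26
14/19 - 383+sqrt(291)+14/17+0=-123205/323+sqrt(291)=-364.38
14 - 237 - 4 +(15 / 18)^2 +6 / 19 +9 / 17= -2621653 / 11628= -225.46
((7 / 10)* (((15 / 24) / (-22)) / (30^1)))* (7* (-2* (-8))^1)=-49 / 660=-0.07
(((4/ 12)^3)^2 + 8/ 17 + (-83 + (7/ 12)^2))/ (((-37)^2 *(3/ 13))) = -211859011/ 814368816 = -0.26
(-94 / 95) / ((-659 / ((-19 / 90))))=-47 / 148275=-0.00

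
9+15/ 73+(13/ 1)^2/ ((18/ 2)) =18385/ 657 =27.98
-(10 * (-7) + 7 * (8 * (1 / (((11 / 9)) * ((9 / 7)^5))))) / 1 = 4110778 / 72171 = 56.96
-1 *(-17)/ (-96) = -17/ 96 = -0.18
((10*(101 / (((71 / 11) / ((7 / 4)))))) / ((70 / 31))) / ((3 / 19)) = 654379 / 852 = 768.05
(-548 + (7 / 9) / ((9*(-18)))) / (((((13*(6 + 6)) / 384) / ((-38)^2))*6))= -9229944032 / 28431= -324643.66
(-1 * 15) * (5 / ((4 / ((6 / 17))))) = -225 / 34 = -6.62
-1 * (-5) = 5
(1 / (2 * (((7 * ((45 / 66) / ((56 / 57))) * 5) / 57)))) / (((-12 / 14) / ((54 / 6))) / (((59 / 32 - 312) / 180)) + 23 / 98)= 3423728 / 846105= 4.05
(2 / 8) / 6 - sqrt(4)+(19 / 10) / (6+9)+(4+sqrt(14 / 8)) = sqrt(7) / 2+1301 / 600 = 3.49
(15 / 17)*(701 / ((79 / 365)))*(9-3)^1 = 23027850 / 1343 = 17146.57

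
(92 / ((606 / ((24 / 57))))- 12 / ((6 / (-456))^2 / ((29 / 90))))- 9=-643137577 / 28785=-22342.80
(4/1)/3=4/3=1.33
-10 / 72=-5 / 36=-0.14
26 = 26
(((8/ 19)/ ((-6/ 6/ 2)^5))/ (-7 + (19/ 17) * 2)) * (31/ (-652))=-0.13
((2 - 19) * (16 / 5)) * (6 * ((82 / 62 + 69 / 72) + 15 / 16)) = -162826 / 155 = -1050.49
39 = 39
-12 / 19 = -0.63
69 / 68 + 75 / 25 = 273 / 68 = 4.01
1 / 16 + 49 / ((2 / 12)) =4705 / 16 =294.06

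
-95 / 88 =-1.08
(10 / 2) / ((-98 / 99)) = -495 / 98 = -5.05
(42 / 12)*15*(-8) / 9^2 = -140 / 27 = -5.19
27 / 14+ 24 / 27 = 355 / 126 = 2.82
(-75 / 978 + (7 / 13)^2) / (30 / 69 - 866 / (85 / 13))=-22969295 / 14218879896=-0.00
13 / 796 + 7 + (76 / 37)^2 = 11.24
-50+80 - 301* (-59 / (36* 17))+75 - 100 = 20819 / 612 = 34.02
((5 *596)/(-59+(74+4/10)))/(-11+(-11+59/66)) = -89400/9751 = -9.17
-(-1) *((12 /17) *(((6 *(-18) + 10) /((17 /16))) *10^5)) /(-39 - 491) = 188160000 /15317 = 12284.39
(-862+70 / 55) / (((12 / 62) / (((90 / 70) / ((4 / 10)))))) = -1100655 / 77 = -14294.22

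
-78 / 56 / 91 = -3 / 196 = -0.02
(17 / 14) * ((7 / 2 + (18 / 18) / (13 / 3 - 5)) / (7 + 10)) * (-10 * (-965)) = 9650 / 7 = 1378.57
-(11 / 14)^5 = -161051 / 537824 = -0.30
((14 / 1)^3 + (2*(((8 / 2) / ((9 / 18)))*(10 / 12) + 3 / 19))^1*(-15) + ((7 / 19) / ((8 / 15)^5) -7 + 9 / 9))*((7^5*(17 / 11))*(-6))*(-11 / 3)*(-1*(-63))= 28485560021985297 / 311296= 91506347726.88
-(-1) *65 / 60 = 13 / 12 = 1.08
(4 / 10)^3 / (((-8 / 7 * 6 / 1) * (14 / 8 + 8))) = -14 / 14625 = -0.00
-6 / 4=-3 / 2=-1.50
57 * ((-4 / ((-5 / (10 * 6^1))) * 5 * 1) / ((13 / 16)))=218880 / 13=16836.92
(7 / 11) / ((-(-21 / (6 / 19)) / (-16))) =-32 / 209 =-0.15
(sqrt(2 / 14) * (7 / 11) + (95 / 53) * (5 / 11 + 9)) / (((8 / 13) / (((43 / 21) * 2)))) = 559 * sqrt(7) / 924 + 1380730 / 12243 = 114.38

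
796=796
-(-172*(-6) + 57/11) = -11409/11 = -1037.18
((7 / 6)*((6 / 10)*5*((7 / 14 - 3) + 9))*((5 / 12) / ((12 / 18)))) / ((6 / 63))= 9555 / 64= 149.30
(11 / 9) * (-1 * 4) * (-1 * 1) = 44 / 9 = 4.89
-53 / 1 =-53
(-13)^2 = 169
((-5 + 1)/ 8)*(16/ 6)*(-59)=236/ 3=78.67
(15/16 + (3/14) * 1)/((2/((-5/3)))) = -215/224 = -0.96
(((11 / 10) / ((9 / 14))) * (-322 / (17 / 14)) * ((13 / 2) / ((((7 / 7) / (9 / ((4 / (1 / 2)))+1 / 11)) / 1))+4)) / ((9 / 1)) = -600.13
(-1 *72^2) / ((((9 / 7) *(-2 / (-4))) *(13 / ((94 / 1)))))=-758016 / 13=-58308.92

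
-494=-494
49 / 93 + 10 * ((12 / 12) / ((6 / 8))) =13.86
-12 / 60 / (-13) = 1 / 65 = 0.02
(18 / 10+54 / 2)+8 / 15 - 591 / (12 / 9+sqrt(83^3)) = 452875172 / 15438201 - 441477* sqrt(83) / 5146067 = 28.55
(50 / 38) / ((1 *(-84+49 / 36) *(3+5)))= -9 / 4522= -0.00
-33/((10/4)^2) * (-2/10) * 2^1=264/125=2.11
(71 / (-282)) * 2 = -71 / 141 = -0.50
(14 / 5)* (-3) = -42 / 5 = -8.40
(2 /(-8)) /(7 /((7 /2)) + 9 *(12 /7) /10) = -35 /496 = -0.07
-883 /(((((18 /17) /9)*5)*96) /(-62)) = 465341 /480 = 969.46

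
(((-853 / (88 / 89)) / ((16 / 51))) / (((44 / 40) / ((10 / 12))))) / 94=-32264725 / 1455872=-22.16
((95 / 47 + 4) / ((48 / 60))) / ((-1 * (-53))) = 0.14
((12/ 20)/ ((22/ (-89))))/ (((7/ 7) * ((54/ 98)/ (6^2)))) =-8722/ 55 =-158.58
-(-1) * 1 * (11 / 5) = 11 / 5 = 2.20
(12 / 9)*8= 32 / 3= 10.67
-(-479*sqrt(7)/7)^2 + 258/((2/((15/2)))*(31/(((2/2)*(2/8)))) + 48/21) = -425747681/12992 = -32769.99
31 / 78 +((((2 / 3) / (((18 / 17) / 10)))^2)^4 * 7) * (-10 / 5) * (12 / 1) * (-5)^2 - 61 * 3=-25391757532200432010987 / 2447722649502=-10373625270.56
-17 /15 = -1.13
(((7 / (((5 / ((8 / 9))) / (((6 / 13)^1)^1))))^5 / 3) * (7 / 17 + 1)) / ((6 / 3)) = 70493667328 / 4793160571875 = 0.01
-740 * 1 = -740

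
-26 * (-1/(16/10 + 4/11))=13.24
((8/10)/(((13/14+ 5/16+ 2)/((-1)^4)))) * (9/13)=1344/7865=0.17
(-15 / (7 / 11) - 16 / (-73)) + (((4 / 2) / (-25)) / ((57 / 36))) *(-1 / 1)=-5655911 / 242725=-23.30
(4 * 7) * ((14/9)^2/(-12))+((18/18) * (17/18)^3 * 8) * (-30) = -16834/81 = -207.83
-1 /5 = -0.20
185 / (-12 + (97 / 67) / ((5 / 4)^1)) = -61975 / 3632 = -17.06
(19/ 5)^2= 361/ 25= 14.44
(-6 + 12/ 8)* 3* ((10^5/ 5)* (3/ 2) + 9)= -810243/ 2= -405121.50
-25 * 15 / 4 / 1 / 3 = -125 / 4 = -31.25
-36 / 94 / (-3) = 6 / 47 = 0.13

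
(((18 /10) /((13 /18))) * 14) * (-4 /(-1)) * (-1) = -9072 /65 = -139.57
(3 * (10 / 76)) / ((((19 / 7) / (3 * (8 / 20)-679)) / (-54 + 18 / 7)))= 1830060 / 361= 5069.42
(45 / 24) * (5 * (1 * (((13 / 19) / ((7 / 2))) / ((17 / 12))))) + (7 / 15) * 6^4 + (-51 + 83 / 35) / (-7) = 48512969 / 79135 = 613.04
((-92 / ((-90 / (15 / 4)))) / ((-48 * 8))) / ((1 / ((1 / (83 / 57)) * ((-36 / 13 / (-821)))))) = -1311 / 56694976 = -0.00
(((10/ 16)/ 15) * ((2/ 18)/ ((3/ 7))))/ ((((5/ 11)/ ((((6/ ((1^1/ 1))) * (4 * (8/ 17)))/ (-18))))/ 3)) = -308/ 6885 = -0.04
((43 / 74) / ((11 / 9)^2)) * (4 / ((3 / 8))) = 18576 / 4477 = 4.15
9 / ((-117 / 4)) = -4 / 13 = -0.31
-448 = -448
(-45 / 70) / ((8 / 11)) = -99 / 112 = -0.88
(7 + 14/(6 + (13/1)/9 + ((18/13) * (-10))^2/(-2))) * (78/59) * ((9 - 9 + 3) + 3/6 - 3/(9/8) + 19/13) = 20.76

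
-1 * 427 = -427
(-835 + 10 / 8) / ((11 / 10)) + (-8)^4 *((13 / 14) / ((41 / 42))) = 2830693 / 902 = 3138.24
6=6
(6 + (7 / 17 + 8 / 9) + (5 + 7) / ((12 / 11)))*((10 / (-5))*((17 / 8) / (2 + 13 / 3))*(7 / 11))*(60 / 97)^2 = -5880000 / 1966481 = -2.99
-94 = -94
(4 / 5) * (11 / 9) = 44 / 45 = 0.98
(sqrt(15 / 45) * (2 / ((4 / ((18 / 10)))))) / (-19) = -3 * sqrt(3) / 190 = -0.03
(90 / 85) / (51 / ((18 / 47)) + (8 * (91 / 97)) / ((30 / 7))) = 52380 / 6674387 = 0.01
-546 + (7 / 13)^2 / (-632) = -58317217 / 106808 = -546.00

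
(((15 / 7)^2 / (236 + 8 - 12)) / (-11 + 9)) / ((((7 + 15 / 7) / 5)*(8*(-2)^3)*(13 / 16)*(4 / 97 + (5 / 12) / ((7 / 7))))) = 0.00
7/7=1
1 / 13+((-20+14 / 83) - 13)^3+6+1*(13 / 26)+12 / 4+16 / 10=-35377.57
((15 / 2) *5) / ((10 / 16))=60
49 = 49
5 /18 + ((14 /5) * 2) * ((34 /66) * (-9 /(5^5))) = 833671 /3093750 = 0.27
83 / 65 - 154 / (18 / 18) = -9927 / 65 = -152.72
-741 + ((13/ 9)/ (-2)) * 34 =-6890/ 9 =-765.56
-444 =-444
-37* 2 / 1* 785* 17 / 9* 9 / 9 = -987530 / 9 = -109725.56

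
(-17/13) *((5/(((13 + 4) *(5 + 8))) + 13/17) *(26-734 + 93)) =107010/169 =633.20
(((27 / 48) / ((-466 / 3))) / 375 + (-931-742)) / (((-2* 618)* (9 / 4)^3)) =1559236009 / 13121453250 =0.12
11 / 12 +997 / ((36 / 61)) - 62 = 29309 / 18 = 1628.28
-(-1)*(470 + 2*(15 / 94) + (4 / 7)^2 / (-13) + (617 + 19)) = 33121337 / 29939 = 1106.29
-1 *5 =-5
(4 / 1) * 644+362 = 2938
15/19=0.79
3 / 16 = 0.19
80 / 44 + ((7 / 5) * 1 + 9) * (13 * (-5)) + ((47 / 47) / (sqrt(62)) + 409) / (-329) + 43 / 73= -178282882 / 264187 - sqrt(62) / 20398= -674.84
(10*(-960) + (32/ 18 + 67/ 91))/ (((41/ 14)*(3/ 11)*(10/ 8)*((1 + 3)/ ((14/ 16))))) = -605246257/ 287820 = -2102.86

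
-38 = -38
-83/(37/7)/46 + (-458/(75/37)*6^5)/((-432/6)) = 1038300787/42550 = 24401.90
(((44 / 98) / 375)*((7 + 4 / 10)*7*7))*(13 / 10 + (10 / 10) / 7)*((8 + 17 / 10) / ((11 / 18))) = 1087467 / 109375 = 9.94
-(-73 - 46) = 119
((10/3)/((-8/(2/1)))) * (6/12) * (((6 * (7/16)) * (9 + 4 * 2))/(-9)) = 595/288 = 2.07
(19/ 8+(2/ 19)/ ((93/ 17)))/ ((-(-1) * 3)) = 33845/ 42408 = 0.80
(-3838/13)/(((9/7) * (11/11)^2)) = -26866/117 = -229.62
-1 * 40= -40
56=56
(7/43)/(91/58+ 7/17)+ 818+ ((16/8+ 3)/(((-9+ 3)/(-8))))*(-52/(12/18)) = 3576092/11997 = 298.08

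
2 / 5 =0.40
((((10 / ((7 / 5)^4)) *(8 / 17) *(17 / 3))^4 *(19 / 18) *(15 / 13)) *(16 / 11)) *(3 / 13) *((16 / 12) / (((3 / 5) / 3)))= 95000000000000000000000 / 15012544356719846937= 6328.04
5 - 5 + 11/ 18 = 11/ 18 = 0.61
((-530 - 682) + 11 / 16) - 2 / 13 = -251985 / 208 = -1211.47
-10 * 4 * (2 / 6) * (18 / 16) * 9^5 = -885735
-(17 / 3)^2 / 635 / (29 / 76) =-21964 / 165735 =-0.13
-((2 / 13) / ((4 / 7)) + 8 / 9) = -271 / 234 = -1.16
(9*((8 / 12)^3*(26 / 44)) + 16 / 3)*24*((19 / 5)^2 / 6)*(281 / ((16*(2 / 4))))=3854758 / 275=14017.30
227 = 227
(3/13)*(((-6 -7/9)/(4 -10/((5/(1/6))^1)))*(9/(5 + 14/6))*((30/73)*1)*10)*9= -2223450/114829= -19.36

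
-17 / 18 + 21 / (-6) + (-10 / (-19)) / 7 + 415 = 491525 / 1197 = 410.63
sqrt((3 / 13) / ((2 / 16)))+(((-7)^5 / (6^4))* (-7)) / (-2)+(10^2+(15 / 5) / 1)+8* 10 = 2* sqrt(78) / 13+356687 / 2592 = 138.97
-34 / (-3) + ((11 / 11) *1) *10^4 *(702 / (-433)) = -21045278 / 1299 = -16201.14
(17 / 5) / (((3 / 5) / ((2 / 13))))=0.87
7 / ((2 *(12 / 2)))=7 / 12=0.58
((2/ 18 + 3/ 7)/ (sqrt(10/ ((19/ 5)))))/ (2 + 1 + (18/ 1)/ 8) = 68 * sqrt(38)/ 6615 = 0.06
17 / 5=3.40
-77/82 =-0.94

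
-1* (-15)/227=15/227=0.07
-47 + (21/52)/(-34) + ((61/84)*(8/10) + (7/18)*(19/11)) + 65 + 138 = 963275959/6126120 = 157.24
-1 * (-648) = 648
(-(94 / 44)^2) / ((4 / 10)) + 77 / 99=-92629 / 8712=-10.63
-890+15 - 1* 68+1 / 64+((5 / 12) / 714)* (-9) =-942.99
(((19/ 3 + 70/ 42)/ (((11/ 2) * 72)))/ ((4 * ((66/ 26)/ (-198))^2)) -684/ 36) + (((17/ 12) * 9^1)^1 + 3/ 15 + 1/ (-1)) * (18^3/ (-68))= -1894611/ 1870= -1013.16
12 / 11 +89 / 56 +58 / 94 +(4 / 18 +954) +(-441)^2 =50925024133 / 260568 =195438.52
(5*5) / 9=25 / 9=2.78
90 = 90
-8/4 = -2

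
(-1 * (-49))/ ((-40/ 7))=-343/ 40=-8.58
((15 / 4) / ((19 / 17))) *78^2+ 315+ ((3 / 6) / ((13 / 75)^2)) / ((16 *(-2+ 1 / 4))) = 3727194885 / 179816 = 20727.83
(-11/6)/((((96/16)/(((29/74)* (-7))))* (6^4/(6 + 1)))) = 15631/3452544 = 0.00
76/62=38/31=1.23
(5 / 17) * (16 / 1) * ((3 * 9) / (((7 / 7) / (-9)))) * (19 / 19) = -19440 / 17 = -1143.53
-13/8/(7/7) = -13/8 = -1.62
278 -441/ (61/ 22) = 7256/ 61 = 118.95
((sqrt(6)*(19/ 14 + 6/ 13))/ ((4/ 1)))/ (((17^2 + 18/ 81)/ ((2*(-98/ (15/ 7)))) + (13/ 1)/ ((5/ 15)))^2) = 100136106*sqrt(6)/ 282865766053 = 0.00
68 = 68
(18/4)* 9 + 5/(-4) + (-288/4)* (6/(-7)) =2827/28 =100.96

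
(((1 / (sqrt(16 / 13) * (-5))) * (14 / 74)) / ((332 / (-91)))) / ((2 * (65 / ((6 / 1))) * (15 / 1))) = 49 * sqrt(13) / 6142000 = 0.00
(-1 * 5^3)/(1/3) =-375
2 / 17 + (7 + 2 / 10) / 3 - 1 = 129 / 85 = 1.52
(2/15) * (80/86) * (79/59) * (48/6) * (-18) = -23.91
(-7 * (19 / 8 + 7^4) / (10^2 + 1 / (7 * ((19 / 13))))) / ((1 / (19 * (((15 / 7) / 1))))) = -728799435 / 106504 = -6842.93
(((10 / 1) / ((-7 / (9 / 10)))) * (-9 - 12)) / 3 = 9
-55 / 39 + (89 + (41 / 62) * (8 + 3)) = 229381 / 2418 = 94.86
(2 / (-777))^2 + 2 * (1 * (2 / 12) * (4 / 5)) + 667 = 2014241207 / 3018645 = 667.27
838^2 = 702244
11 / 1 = 11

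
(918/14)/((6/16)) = 1224/7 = 174.86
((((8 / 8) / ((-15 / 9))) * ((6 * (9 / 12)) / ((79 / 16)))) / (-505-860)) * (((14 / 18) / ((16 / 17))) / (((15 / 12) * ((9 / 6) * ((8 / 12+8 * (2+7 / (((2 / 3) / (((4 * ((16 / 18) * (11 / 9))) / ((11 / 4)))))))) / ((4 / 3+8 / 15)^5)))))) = 585152512 / 21847419140625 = 0.00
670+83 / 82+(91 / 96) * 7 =677.65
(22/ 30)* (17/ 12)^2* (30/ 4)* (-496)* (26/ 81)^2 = -33309562/ 59049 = -564.10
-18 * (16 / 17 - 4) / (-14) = -468 / 119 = -3.93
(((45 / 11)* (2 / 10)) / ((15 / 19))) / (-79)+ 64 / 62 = 137273 / 134695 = 1.02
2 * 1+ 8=10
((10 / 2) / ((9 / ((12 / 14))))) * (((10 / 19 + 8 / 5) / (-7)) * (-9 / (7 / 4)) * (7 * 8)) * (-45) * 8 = -13962240 / 931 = -14997.04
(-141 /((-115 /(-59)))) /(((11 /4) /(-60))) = 399312 /253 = 1578.31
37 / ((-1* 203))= -37 / 203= -0.18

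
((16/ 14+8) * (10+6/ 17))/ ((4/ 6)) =16896/ 119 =141.98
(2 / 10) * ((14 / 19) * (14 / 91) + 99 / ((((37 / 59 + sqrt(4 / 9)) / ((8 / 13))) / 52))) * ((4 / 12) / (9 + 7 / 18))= 831049224 / 47795735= 17.39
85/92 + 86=7997/92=86.92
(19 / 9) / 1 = 19 / 9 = 2.11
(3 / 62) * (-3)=-9 / 62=-0.15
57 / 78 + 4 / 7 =237 / 182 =1.30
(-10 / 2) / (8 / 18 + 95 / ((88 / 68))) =-990 / 14623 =-0.07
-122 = -122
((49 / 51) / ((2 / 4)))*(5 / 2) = 245 / 51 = 4.80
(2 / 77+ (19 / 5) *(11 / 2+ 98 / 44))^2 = 5121169 / 5929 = 863.75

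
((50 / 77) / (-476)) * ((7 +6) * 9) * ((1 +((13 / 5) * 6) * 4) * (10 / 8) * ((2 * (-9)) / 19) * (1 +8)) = 75105225 / 696388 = 107.85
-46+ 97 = 51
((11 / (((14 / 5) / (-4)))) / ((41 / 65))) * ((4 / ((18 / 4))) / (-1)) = 57200 / 2583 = 22.14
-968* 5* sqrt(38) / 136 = -605* sqrt(38) / 17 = -219.38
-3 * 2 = -6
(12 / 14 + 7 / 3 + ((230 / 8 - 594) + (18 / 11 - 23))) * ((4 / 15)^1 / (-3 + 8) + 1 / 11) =-9164411 / 108900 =-84.15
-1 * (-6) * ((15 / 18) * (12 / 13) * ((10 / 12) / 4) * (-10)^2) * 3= 3750 / 13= 288.46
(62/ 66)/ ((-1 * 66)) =-31/ 2178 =-0.01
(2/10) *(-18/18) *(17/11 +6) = -1.51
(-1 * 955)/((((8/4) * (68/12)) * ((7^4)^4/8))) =-11460/564959819683217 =-0.00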